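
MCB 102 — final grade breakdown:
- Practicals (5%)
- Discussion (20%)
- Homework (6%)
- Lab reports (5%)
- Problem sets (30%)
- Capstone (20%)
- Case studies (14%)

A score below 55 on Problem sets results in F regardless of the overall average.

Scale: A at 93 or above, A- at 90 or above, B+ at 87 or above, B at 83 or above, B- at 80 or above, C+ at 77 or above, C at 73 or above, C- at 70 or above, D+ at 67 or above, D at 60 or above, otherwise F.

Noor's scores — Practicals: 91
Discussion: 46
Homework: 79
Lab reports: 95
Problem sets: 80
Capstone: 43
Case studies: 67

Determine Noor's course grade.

D

Problem sets score 80 ≥ 55: minimum met.
Weighted total:
  Practicals 91 × 0.05 = 4.55
  Discussion 46 × 0.2 = 9.2
  Homework 79 × 0.06 = 4.74
  Lab reports 95 × 0.05 = 4.75
  Problem sets 80 × 0.3 = 24
  Capstone 43 × 0.2 = 8.6
  Case studies 67 × 0.14 = 9.38
Sum = 65.22
65.22 is ≥ 60 and < 67 → D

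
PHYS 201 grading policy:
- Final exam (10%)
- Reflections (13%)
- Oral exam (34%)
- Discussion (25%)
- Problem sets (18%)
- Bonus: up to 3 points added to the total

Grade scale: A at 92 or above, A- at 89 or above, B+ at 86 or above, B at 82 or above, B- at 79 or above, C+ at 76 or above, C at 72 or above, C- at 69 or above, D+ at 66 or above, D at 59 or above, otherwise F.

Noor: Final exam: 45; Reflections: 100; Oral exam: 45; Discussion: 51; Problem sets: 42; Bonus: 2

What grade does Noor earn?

Weighted total:
  Final exam 45 × 0.1 = 4.5
  Reflections 100 × 0.13 = 13
  Oral exam 45 × 0.34 = 15.3
  Discussion 51 × 0.25 = 12.75
  Problem sets 42 × 0.18 = 7.56
Sum = 53.11
Bonus: 53.11 + 2 = 55.11
55.11 < 59 → F

F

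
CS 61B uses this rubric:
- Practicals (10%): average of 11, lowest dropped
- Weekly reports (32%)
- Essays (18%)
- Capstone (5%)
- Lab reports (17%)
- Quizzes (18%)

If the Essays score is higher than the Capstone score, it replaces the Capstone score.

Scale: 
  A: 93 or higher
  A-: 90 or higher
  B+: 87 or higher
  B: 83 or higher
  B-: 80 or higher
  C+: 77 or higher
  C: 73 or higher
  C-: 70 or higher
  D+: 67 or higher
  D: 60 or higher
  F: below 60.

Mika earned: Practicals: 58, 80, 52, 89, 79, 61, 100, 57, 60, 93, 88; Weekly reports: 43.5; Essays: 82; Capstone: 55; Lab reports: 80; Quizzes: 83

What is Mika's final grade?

Practicals: drop 52 → average of remaining 10 = 765/10 = 76.5
Essays (82) > Capstone (55), so Capstone counts as 82.
Weighted total:
  Practicals 76.5 × 0.1 = 7.65
  Weekly reports 43.5 × 0.32 = 13.92
  Essays 82 × 0.18 = 14.76
  Capstone 82 × 0.05 = 4.1
  Lab reports 80 × 0.17 = 13.6
  Quizzes 83 × 0.18 = 14.94
Sum = 68.97
68.97 is ≥ 67 and < 70 → D+

D+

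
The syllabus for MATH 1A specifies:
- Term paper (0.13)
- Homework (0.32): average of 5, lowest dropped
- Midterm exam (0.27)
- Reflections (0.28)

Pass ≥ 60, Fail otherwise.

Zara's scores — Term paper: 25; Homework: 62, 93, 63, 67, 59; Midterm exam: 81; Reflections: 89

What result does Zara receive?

Homework: drop 59 → average of remaining 4 = 285/4 = 71.25
Weighted total:
  Term paper 25 × 0.13 = 3.25
  Homework 71.25 × 0.32 = 22.8
  Midterm exam 81 × 0.27 = 21.87
  Reflections 89 × 0.28 = 24.92
Sum = 72.84
72.84 ≥ 60 → Pass

Pass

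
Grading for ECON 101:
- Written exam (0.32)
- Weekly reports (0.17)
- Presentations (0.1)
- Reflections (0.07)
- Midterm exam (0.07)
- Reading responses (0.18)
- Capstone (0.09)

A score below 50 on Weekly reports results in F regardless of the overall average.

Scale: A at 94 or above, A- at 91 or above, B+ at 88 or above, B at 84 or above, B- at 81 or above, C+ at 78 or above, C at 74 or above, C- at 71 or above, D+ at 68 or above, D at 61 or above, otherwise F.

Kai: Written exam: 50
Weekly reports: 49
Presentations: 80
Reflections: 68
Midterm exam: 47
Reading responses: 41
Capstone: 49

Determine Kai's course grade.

Weekly reports score 49 < 50: minimum not met.
Weighted total:
  Written exam 50 × 0.32 = 16
  Weekly reports 49 × 0.17 = 8.33
  Presentations 80 × 0.1 = 8
  Reflections 68 × 0.07 = 4.76
  Midterm exam 47 × 0.07 = 3.29
  Reading responses 41 × 0.18 = 7.38
  Capstone 49 × 0.09 = 4.41
Sum = 52.17
Because the Weekly reports minimum was not met, the result is F.

F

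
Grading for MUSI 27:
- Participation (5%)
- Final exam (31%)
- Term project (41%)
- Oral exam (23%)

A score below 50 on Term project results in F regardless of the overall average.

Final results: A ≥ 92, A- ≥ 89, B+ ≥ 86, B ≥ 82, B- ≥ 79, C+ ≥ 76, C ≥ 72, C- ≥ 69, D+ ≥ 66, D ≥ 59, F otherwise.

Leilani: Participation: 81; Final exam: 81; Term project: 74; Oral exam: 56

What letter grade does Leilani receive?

Term project score 74 ≥ 50: minimum met.
Weighted total:
  Participation 81 × 0.05 = 4.05
  Final exam 81 × 0.31 = 25.11
  Term project 74 × 0.41 = 30.34
  Oral exam 56 × 0.23 = 12.88
Sum = 72.38
72.38 is ≥ 72 and < 76 → C

C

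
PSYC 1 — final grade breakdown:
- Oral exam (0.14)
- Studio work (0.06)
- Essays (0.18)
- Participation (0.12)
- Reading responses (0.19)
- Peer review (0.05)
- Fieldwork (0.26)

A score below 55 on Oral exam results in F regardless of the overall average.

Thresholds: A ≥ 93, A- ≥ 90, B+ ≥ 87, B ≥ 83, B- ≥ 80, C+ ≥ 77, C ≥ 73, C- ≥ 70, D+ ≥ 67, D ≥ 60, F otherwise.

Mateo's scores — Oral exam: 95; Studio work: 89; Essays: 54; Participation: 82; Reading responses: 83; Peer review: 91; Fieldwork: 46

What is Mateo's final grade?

Oral exam score 95 ≥ 55: minimum met.
Weighted total:
  Oral exam 95 × 0.14 = 13.3
  Studio work 89 × 0.06 = 5.34
  Essays 54 × 0.18 = 9.72
  Participation 82 × 0.12 = 9.84
  Reading responses 83 × 0.19 = 15.77
  Peer review 91 × 0.05 = 4.55
  Fieldwork 46 × 0.26 = 11.96
Sum = 70.48
70.48 is ≥ 70 and < 73 → C-

C-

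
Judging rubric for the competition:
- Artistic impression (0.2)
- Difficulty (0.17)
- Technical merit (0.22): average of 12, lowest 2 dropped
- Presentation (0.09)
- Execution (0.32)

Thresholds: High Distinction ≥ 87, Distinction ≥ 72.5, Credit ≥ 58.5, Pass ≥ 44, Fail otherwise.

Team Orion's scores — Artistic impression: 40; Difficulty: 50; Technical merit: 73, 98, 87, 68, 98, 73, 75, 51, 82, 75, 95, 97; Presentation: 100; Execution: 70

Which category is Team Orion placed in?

Credit

Technical merit: drop 51, 68 → average of remaining 10 = 853/10 = 85.3
Weighted total:
  Artistic impression 40 × 0.2 = 8
  Difficulty 50 × 0.17 = 8.5
  Technical merit 85.3 × 0.22 = 18.766
  Presentation 100 × 0.09 = 9
  Execution 70 × 0.32 = 22.4
Sum = 66.666
66.666 is ≥ 58.5 and < 72.5 → Credit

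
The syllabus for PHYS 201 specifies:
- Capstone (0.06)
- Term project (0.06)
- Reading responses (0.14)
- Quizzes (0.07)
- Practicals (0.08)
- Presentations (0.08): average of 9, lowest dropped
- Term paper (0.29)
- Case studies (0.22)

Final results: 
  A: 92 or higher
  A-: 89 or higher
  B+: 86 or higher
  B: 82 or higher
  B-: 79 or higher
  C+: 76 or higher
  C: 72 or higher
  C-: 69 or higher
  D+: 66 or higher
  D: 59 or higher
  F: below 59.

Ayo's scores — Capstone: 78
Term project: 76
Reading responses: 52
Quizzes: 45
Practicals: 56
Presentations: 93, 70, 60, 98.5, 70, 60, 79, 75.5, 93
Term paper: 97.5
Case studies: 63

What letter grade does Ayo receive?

C

Presentations: drop 60 → average of remaining 8 = 639/8 = 79.875
Weighted total:
  Capstone 78 × 0.06 = 4.68
  Term project 76 × 0.06 = 4.56
  Reading responses 52 × 0.14 = 7.28
  Quizzes 45 × 0.07 = 3.15
  Practicals 56 × 0.08 = 4.48
  Presentations 79.875 × 0.08 = 6.39
  Term paper 97.5 × 0.29 = 28.275
  Case studies 63 × 0.22 = 13.86
Sum = 72.675
72.675 is ≥ 72 and < 76 → C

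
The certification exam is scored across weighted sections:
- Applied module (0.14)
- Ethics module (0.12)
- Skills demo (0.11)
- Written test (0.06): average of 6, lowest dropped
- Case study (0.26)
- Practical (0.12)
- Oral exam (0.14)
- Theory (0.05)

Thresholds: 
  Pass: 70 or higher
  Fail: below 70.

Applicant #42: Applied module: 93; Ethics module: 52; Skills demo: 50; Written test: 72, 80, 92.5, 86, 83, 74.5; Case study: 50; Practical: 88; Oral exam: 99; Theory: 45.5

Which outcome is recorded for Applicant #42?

Fail

Written test: drop 72 → average of remaining 5 = 416/5 = 83.2
Weighted total:
  Applied module 93 × 0.14 = 13.02
  Ethics module 52 × 0.12 = 6.24
  Skills demo 50 × 0.11 = 5.5
  Written test 83.2 × 0.06 = 4.992
  Case study 50 × 0.26 = 13
  Practical 88 × 0.12 = 10.56
  Oral exam 99 × 0.14 = 13.86
  Theory 45.5 × 0.05 = 2.275
Sum = 69.447
69.447 < 70 → Fail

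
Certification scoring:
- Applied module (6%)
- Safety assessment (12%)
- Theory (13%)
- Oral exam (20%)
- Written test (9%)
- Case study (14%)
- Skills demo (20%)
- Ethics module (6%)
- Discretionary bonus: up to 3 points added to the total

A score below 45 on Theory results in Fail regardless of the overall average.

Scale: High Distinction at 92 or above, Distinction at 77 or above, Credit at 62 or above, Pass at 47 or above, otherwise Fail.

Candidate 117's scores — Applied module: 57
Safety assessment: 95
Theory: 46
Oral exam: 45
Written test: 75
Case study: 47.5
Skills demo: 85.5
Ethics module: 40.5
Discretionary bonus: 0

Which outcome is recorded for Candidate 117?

Credit

Theory score 46 ≥ 45: minimum met.
Weighted total:
  Applied module 57 × 0.06 = 3.42
  Safety assessment 95 × 0.12 = 11.4
  Theory 46 × 0.13 = 5.98
  Oral exam 45 × 0.2 = 9
  Written test 75 × 0.09 = 6.75
  Case study 47.5 × 0.14 = 6.65
  Skills demo 85.5 × 0.2 = 17.1
  Ethics module 40.5 × 0.06 = 2.43
Sum = 62.73
Discretionary bonus: 62.73 + 0 = 62.73
62.73 is ≥ 62 and < 77 → Credit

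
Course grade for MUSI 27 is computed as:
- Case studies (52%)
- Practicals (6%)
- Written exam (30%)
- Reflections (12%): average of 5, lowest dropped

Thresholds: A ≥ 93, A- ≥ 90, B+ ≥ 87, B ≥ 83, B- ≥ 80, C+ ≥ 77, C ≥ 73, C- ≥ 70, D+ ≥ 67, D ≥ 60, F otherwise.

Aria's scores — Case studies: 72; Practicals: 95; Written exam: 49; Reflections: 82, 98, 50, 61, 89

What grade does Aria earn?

Reflections: drop 50 → average of remaining 4 = 330/4 = 82.5
Weighted total:
  Case studies 72 × 0.52 = 37.44
  Practicals 95 × 0.06 = 5.7
  Written exam 49 × 0.3 = 14.7
  Reflections 82.5 × 0.12 = 9.9
Sum = 67.74
67.74 is ≥ 67 and < 70 → D+

D+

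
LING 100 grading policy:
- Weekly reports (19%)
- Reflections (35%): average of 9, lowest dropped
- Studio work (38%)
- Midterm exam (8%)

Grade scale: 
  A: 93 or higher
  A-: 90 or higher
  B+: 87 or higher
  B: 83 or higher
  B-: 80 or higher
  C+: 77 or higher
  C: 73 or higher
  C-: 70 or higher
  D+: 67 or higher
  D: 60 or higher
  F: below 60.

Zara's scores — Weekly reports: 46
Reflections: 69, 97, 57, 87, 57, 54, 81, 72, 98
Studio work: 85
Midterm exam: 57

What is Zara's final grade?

Reflections: drop 54 → average of remaining 8 = 618/8 = 77.25
Weighted total:
  Weekly reports 46 × 0.19 = 8.74
  Reflections 77.25 × 0.35 = 27.0375
  Studio work 85 × 0.38 = 32.3
  Midterm exam 57 × 0.08 = 4.56
Sum = 72.6375
72.6375 is ≥ 70 and < 73 → C-

C-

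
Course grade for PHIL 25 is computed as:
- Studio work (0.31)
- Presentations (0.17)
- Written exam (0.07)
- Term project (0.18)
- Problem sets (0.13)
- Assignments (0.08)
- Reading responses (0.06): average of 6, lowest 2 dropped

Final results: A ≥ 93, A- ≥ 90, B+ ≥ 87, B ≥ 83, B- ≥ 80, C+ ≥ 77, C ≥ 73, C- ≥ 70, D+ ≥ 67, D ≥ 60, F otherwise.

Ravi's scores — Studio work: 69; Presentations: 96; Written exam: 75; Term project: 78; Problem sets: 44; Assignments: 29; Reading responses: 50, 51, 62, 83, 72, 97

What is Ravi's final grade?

Reading responses: drop 50, 51 → average of remaining 4 = 314/4 = 78.5
Weighted total:
  Studio work 69 × 0.31 = 21.39
  Presentations 96 × 0.17 = 16.32
  Written exam 75 × 0.07 = 5.25
  Term project 78 × 0.18 = 14.04
  Problem sets 44 × 0.13 = 5.72
  Assignments 29 × 0.08 = 2.32
  Reading responses 78.5 × 0.06 = 4.71
Sum = 69.75
69.75 is ≥ 67 and < 70 → D+

D+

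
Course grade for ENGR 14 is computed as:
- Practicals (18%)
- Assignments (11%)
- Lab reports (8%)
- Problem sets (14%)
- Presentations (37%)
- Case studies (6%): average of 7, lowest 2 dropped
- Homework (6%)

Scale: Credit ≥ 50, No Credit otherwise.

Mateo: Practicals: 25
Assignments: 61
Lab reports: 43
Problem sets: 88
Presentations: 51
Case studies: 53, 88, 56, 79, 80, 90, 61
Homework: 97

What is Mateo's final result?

Case studies: drop 53, 56 → average of remaining 5 = 398/5 = 79.6
Weighted total:
  Practicals 25 × 0.18 = 4.5
  Assignments 61 × 0.11 = 6.71
  Lab reports 43 × 0.08 = 3.44
  Problem sets 88 × 0.14 = 12.32
  Presentations 51 × 0.37 = 18.87
  Case studies 79.6 × 0.06 = 4.776
  Homework 97 × 0.06 = 5.82
Sum = 56.436
56.436 ≥ 50 → Credit

Credit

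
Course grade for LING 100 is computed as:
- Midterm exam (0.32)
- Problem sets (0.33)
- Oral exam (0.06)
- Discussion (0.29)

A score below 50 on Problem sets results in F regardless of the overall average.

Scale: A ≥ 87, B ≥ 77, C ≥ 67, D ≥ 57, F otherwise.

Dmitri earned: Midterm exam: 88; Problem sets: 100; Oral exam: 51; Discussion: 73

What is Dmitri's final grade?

Problem sets score 100 ≥ 50: minimum met.
Weighted total:
  Midterm exam 88 × 0.32 = 28.16
  Problem sets 100 × 0.33 = 33
  Oral exam 51 × 0.06 = 3.06
  Discussion 73 × 0.29 = 21.17
Sum = 85.39
85.39 is ≥ 77 and < 87 → B

B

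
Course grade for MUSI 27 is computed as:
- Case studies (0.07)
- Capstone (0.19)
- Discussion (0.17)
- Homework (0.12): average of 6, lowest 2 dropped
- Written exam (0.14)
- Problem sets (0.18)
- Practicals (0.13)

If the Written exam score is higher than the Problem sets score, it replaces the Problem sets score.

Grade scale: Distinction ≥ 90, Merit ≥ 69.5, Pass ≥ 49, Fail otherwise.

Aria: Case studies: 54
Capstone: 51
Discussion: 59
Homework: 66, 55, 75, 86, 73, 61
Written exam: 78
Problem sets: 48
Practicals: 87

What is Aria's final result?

Pass

Homework: drop 55, 61 → average of remaining 4 = 300/4 = 75
Written exam (78) > Problem sets (48), so Problem sets counts as 78.
Weighted total:
  Case studies 54 × 0.07 = 3.78
  Capstone 51 × 0.19 = 9.69
  Discussion 59 × 0.17 = 10.03
  Homework 75 × 0.12 = 9
  Written exam 78 × 0.14 = 10.92
  Problem sets 78 × 0.18 = 14.04
  Practicals 87 × 0.13 = 11.31
Sum = 68.77
68.77 is ≥ 49 and < 69.5 → Pass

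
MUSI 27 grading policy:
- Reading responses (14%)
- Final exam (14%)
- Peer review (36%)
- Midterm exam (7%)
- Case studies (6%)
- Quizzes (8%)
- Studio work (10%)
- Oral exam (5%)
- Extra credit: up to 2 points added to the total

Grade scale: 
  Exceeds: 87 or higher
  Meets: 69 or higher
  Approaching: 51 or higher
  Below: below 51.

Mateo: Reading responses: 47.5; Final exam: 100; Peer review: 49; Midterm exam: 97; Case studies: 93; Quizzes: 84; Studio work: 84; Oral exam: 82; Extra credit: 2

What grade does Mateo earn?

Meets

Weighted total:
  Reading responses 47.5 × 0.14 = 6.65
  Final exam 100 × 0.14 = 14
  Peer review 49 × 0.36 = 17.64
  Midterm exam 97 × 0.07 = 6.79
  Case studies 93 × 0.06 = 5.58
  Quizzes 84 × 0.08 = 6.72
  Studio work 84 × 0.1 = 8.4
  Oral exam 82 × 0.05 = 4.1
Sum = 69.88
Extra credit: 69.88 + 2 = 71.88
71.88 is ≥ 69 and < 87 → Meets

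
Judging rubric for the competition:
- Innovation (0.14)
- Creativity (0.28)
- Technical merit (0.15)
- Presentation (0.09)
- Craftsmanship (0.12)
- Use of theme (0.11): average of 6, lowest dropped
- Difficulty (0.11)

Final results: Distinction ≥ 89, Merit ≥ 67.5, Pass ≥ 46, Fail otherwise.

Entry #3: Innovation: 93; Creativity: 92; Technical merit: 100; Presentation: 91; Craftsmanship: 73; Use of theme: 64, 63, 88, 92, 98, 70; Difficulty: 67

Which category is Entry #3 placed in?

Merit

Use of theme: drop 63 → average of remaining 5 = 412/5 = 82.4
Weighted total:
  Innovation 93 × 0.14 = 13.02
  Creativity 92 × 0.28 = 25.76
  Technical merit 100 × 0.15 = 15
  Presentation 91 × 0.09 = 8.19
  Craftsmanship 73 × 0.12 = 8.76
  Use of theme 82.4 × 0.11 = 9.064
  Difficulty 67 × 0.11 = 7.37
Sum = 87.164
87.164 is ≥ 67.5 and < 89 → Merit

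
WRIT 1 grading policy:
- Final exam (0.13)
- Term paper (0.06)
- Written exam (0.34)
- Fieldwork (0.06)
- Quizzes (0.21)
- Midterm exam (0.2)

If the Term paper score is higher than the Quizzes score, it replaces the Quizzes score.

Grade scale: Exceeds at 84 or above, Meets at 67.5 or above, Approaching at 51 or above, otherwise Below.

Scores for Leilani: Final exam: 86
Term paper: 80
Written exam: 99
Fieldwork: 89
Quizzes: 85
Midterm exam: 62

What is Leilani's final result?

Term paper (80) ≤ Quizzes (85), so Quizzes stays at 85.
Weighted total:
  Final exam 86 × 0.13 = 11.18
  Term paper 80 × 0.06 = 4.8
  Written exam 99 × 0.34 = 33.66
  Fieldwork 89 × 0.06 = 5.34
  Quizzes 85 × 0.21 = 17.85
  Midterm exam 62 × 0.2 = 12.4
Sum = 85.23
85.23 ≥ 84 → Exceeds

Exceeds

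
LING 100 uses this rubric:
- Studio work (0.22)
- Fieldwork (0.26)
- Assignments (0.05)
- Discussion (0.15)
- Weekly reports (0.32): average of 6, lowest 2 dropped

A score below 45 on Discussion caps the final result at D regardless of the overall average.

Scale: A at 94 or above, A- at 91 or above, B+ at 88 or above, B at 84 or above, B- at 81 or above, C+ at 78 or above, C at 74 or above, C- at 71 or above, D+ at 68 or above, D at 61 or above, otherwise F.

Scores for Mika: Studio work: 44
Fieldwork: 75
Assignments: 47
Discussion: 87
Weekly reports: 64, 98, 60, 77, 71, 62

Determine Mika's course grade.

D+

Weekly reports: drop 60, 62 → average of remaining 4 = 310/4 = 77.5
Discussion score 87 ≥ 45: minimum met.
Weighted total:
  Studio work 44 × 0.22 = 9.68
  Fieldwork 75 × 0.26 = 19.5
  Assignments 47 × 0.05 = 2.35
  Discussion 87 × 0.15 = 13.05
  Weekly reports 77.5 × 0.32 = 24.8
Sum = 69.38
69.38 is ≥ 68 and < 71 → D+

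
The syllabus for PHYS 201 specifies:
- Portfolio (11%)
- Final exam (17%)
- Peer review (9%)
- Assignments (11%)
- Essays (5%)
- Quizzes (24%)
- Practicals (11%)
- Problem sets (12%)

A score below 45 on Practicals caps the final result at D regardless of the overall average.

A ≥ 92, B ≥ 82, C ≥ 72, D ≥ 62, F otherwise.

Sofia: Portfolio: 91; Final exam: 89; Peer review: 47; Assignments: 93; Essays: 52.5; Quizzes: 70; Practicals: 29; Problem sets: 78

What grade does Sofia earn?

Practicals score 29 < 45: minimum not met.
Weighted total:
  Portfolio 91 × 0.11 = 10.01
  Final exam 89 × 0.17 = 15.13
  Peer review 47 × 0.09 = 4.23
  Assignments 93 × 0.11 = 10.23
  Essays 52.5 × 0.05 = 2.625
  Quizzes 70 × 0.24 = 16.8
  Practicals 29 × 0.11 = 3.19
  Problem sets 78 × 0.12 = 9.36
Sum = 71.575
71.575 would be D; cap at D applies → D.

D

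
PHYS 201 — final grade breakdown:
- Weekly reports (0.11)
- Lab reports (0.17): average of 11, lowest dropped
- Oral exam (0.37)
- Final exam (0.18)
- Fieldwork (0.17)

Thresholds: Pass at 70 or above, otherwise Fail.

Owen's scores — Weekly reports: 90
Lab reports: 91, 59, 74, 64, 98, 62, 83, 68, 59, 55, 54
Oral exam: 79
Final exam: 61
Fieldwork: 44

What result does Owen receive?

Lab reports: drop 54 → average of remaining 10 = 713/10 = 71.3
Weighted total:
  Weekly reports 90 × 0.11 = 9.9
  Lab reports 71.3 × 0.17 = 12.121
  Oral exam 79 × 0.37 = 29.23
  Final exam 61 × 0.18 = 10.98
  Fieldwork 44 × 0.17 = 7.48
Sum = 69.711
69.711 < 70 → Fail

Fail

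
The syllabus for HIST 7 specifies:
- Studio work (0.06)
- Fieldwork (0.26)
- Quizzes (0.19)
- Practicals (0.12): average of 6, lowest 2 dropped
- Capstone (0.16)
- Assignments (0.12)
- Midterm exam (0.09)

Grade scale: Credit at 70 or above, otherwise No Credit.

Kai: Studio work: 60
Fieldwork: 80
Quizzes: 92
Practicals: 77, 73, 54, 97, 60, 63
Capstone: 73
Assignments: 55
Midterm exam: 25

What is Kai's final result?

Credit

Practicals: drop 54, 60 → average of remaining 4 = 310/4 = 77.5
Weighted total:
  Studio work 60 × 0.06 = 3.6
  Fieldwork 80 × 0.26 = 20.8
  Quizzes 92 × 0.19 = 17.48
  Practicals 77.5 × 0.12 = 9.3
  Capstone 73 × 0.16 = 11.68
  Assignments 55 × 0.12 = 6.6
  Midterm exam 25 × 0.09 = 2.25
Sum = 71.71
71.71 ≥ 70 → Credit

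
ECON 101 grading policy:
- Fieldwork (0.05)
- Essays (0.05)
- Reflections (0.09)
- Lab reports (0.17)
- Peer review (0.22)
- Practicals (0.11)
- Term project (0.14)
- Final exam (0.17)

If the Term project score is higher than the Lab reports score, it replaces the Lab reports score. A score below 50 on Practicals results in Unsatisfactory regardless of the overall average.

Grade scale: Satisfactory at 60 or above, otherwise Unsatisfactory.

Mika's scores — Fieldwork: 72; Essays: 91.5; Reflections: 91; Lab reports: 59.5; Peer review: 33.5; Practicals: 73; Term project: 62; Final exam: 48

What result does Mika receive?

Term project (62) > Lab reports (59.5), so Lab reports counts as 62.
Practicals score 73 ≥ 50: minimum met.
Weighted total:
  Fieldwork 72 × 0.05 = 3.6
  Essays 91.5 × 0.05 = 4.575
  Reflections 91 × 0.09 = 8.19
  Lab reports 62 × 0.17 = 10.54
  Peer review 33.5 × 0.22 = 7.37
  Practicals 73 × 0.11 = 8.03
  Term project 62 × 0.14 = 8.68
  Final exam 48 × 0.17 = 8.16
Sum = 59.145
59.145 < 60 → Unsatisfactory

Unsatisfactory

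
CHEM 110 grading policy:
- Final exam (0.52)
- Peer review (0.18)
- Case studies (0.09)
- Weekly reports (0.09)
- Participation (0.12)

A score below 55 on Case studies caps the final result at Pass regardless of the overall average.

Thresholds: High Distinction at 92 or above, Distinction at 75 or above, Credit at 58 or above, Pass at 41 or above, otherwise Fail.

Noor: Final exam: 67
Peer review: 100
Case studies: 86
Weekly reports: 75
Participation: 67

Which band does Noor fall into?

Case studies score 86 ≥ 55: minimum met.
Weighted total:
  Final exam 67 × 0.52 = 34.84
  Peer review 100 × 0.18 = 18
  Case studies 86 × 0.09 = 7.74
  Weekly reports 75 × 0.09 = 6.75
  Participation 67 × 0.12 = 8.04
Sum = 75.37
75.37 is ≥ 75 and < 92 → Distinction

Distinction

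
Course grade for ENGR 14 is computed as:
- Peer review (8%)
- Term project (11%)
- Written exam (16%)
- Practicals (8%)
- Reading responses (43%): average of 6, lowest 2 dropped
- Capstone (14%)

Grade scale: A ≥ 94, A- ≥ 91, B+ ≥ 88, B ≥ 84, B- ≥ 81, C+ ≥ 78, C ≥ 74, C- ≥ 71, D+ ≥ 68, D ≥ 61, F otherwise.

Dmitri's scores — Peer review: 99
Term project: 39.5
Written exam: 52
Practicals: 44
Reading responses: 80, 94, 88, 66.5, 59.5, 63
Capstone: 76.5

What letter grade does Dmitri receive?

Reading responses: drop 59.5, 63 → average of remaining 4 = 328.5/4 = 82.125
Weighted total:
  Peer review 99 × 0.08 = 7.92
  Term project 39.5 × 0.11 = 4.345
  Written exam 52 × 0.16 = 8.32
  Practicals 44 × 0.08 = 3.52
  Reading responses 82.125 × 0.43 = 35.31375
  Capstone 76.5 × 0.14 = 10.71
Sum = 70.12875
70.12875 is ≥ 68 and < 71 → D+

D+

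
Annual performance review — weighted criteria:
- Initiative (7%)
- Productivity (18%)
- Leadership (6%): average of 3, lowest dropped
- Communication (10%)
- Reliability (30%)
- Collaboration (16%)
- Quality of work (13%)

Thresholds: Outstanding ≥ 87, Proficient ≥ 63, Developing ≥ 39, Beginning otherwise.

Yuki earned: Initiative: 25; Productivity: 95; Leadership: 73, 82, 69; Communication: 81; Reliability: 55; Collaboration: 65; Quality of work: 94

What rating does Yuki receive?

Proficient

Leadership: drop 69 → average of remaining 2 = 155/2 = 77.5
Weighted total:
  Initiative 25 × 0.07 = 1.75
  Productivity 95 × 0.18 = 17.1
  Leadership 77.5 × 0.06 = 4.65
  Communication 81 × 0.1 = 8.1
  Reliability 55 × 0.3 = 16.5
  Collaboration 65 × 0.16 = 10.4
  Quality of work 94 × 0.13 = 12.22
Sum = 70.72
70.72 is ≥ 63 and < 87 → Proficient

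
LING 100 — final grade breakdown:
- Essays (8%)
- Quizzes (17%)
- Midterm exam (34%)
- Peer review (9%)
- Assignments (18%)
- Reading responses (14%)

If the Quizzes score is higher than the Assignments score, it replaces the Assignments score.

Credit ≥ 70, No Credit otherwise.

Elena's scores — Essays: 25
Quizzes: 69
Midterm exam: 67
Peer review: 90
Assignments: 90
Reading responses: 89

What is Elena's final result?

Quizzes (69) ≤ Assignments (90), so Assignments stays at 90.
Weighted total:
  Essays 25 × 0.08 = 2
  Quizzes 69 × 0.17 = 11.73
  Midterm exam 67 × 0.34 = 22.78
  Peer review 90 × 0.09 = 8.1
  Assignments 90 × 0.18 = 16.2
  Reading responses 89 × 0.14 = 12.46
Sum = 73.27
73.27 ≥ 70 → Credit

Credit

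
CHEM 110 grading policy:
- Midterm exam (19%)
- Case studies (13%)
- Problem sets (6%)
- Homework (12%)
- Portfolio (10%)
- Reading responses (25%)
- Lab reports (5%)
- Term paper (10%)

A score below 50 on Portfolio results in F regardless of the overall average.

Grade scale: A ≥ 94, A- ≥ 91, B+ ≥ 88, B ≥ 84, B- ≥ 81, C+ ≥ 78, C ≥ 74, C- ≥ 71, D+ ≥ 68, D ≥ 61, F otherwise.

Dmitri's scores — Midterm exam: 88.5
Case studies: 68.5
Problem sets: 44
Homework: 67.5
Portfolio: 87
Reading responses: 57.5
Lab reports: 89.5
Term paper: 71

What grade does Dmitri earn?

Portfolio score 87 ≥ 50: minimum met.
Weighted total:
  Midterm exam 88.5 × 0.19 = 16.815
  Case studies 68.5 × 0.13 = 8.905
  Problem sets 44 × 0.06 = 2.64
  Homework 67.5 × 0.12 = 8.1
  Portfolio 87 × 0.1 = 8.7
  Reading responses 57.5 × 0.25 = 14.375
  Lab reports 89.5 × 0.05 = 4.475
  Term paper 71 × 0.1 = 7.1
Sum = 71.11
71.11 is ≥ 71 and < 74 → C-

C-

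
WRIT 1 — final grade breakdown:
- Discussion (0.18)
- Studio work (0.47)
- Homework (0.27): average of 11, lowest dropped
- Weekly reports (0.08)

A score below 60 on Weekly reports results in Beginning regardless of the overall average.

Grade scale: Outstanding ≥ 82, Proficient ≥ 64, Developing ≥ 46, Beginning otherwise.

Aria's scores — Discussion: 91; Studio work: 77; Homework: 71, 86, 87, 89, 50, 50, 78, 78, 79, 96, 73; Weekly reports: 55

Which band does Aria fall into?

Beginning

Homework: drop 50 → average of remaining 10 = 787/10 = 78.7
Weekly reports score 55 < 60: minimum not met.
Weighted total:
  Discussion 91 × 0.18 = 16.38
  Studio work 77 × 0.47 = 36.19
  Homework 78.7 × 0.27 = 21.249
  Weekly reports 55 × 0.08 = 4.4
Sum = 78.219
Because the Weekly reports minimum was not met, the result is Beginning.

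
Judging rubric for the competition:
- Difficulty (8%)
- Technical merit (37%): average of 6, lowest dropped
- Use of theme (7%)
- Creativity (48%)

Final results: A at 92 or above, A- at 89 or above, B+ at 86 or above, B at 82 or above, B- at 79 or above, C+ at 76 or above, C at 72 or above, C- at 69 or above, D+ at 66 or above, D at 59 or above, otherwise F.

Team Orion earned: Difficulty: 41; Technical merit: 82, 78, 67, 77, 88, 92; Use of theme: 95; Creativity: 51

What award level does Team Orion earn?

D

Technical merit: drop 67 → average of remaining 5 = 417/5 = 83.4
Weighted total:
  Difficulty 41 × 0.08 = 3.28
  Technical merit 83.4 × 0.37 = 30.858
  Use of theme 95 × 0.07 = 6.65
  Creativity 51 × 0.48 = 24.48
Sum = 65.268
65.268 is ≥ 59 and < 66 → D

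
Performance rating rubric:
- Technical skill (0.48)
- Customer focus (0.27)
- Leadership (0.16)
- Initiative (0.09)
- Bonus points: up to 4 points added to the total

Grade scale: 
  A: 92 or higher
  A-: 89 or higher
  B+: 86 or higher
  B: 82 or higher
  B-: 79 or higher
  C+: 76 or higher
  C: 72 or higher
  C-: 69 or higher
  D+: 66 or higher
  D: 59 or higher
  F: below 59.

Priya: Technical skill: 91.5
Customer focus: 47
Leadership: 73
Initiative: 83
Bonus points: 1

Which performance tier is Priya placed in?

Weighted total:
  Technical skill 91.5 × 0.48 = 43.92
  Customer focus 47 × 0.27 = 12.69
  Leadership 73 × 0.16 = 11.68
  Initiative 83 × 0.09 = 7.47
Sum = 75.76
Bonus points: 75.76 + 1 = 76.76
76.76 is ≥ 76 and < 79 → C+

C+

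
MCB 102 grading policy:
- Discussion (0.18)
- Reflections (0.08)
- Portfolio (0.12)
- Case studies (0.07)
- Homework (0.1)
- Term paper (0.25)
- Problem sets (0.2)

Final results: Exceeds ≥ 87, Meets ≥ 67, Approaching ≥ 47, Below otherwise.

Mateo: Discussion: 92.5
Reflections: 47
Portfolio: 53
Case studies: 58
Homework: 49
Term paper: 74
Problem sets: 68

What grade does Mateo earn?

Weighted total:
  Discussion 92.5 × 0.18 = 16.65
  Reflections 47 × 0.08 = 3.76
  Portfolio 53 × 0.12 = 6.36
  Case studies 58 × 0.07 = 4.06
  Homework 49 × 0.1 = 4.9
  Term paper 74 × 0.25 = 18.5
  Problem sets 68 × 0.2 = 13.6
Sum = 67.83
67.83 is ≥ 67 and < 87 → Meets

Meets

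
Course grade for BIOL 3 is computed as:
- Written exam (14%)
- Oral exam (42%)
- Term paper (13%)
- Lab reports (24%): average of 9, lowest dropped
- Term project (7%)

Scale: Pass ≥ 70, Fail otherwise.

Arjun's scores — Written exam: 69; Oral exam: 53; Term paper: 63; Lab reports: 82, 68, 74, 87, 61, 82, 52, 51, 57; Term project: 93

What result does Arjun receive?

Fail

Lab reports: drop 51 → average of remaining 8 = 563/8 = 70.375
Weighted total:
  Written exam 69 × 0.14 = 9.66
  Oral exam 53 × 0.42 = 22.26
  Term paper 63 × 0.13 = 8.19
  Lab reports 70.375 × 0.24 = 16.89
  Term project 93 × 0.07 = 6.51
Sum = 63.51
63.51 < 70 → Fail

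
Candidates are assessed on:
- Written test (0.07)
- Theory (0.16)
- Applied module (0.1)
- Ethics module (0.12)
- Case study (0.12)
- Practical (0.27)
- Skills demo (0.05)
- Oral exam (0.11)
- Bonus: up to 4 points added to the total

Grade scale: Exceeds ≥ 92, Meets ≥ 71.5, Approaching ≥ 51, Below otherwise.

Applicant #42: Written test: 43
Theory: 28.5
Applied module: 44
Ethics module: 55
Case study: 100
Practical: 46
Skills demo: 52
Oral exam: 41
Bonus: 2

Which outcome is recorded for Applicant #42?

Approaching

Weighted total:
  Written test 43 × 0.07 = 3.01
  Theory 28.5 × 0.16 = 4.56
  Applied module 44 × 0.1 = 4.4
  Ethics module 55 × 0.12 = 6.6
  Case study 100 × 0.12 = 12
  Practical 46 × 0.27 = 12.42
  Skills demo 52 × 0.05 = 2.6
  Oral exam 41 × 0.11 = 4.51
Sum = 50.1
Bonus: 50.1 + 2 = 52.1
52.1 is ≥ 51 and < 71.5 → Approaching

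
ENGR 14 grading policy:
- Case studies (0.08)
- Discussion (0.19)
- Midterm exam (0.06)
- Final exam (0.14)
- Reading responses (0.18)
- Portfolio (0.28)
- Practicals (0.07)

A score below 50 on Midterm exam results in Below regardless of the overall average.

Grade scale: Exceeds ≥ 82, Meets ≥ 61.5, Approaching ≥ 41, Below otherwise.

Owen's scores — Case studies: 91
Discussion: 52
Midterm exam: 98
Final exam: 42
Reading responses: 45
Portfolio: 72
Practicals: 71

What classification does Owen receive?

Meets

Midterm exam score 98 ≥ 50: minimum met.
Weighted total:
  Case studies 91 × 0.08 = 7.28
  Discussion 52 × 0.19 = 9.88
  Midterm exam 98 × 0.06 = 5.88
  Final exam 42 × 0.14 = 5.88
  Reading responses 45 × 0.18 = 8.1
  Portfolio 72 × 0.28 = 20.16
  Practicals 71 × 0.07 = 4.97
Sum = 62.15
62.15 is ≥ 61.5 and < 82 → Meets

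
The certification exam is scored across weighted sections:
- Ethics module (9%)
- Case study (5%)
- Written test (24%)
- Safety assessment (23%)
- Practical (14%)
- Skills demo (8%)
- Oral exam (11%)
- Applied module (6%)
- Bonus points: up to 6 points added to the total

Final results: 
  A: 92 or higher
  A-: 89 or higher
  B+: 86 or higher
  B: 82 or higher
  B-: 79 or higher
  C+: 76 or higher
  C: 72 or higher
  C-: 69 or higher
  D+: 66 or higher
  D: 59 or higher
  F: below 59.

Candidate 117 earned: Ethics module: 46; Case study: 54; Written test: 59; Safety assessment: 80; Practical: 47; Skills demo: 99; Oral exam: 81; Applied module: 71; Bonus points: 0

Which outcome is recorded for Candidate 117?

Weighted total:
  Ethics module 46 × 0.09 = 4.14
  Case study 54 × 0.05 = 2.7
  Written test 59 × 0.24 = 14.16
  Safety assessment 80 × 0.23 = 18.4
  Practical 47 × 0.14 = 6.58
  Skills demo 99 × 0.08 = 7.92
  Oral exam 81 × 0.11 = 8.91
  Applied module 71 × 0.06 = 4.26
Sum = 67.07
Bonus points: 67.07 + 0 = 67.07
67.07 is ≥ 66 and < 69 → D+

D+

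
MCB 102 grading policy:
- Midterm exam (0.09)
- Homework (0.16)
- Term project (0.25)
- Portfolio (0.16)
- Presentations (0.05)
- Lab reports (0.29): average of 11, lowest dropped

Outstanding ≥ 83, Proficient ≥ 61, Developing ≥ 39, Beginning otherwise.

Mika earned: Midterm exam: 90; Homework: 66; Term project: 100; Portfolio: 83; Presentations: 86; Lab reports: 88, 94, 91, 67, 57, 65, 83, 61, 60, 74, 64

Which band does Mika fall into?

Proficient

Lab reports: drop 57 → average of remaining 10 = 747/10 = 74.7
Weighted total:
  Midterm exam 90 × 0.09 = 8.1
  Homework 66 × 0.16 = 10.56
  Term project 100 × 0.25 = 25
  Portfolio 83 × 0.16 = 13.28
  Presentations 86 × 0.05 = 4.3
  Lab reports 74.7 × 0.29 = 21.663
Sum = 82.903
82.903 is ≥ 61 and < 83 → Proficient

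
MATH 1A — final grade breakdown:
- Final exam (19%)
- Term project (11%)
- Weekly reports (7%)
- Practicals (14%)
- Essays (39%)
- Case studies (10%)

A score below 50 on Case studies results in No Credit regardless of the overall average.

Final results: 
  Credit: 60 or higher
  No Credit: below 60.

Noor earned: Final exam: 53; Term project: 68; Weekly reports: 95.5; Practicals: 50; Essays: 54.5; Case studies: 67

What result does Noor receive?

No Credit

Case studies score 67 ≥ 50: minimum met.
Weighted total:
  Final exam 53 × 0.19 = 10.07
  Term project 68 × 0.11 = 7.48
  Weekly reports 95.5 × 0.07 = 6.685
  Practicals 50 × 0.14 = 7
  Essays 54.5 × 0.39 = 21.255
  Case studies 67 × 0.1 = 6.7
Sum = 59.19
59.19 < 60 → No Credit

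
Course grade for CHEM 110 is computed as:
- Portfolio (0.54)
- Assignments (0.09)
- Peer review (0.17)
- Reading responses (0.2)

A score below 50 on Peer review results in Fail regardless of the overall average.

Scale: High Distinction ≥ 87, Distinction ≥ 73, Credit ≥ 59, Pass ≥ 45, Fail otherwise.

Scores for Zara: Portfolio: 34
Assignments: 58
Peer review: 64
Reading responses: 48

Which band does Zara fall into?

Peer review score 64 ≥ 50: minimum met.
Weighted total:
  Portfolio 34 × 0.54 = 18.36
  Assignments 58 × 0.09 = 5.22
  Peer review 64 × 0.17 = 10.88
  Reading responses 48 × 0.2 = 9.6
Sum = 44.06
44.06 < 45 → Fail

Fail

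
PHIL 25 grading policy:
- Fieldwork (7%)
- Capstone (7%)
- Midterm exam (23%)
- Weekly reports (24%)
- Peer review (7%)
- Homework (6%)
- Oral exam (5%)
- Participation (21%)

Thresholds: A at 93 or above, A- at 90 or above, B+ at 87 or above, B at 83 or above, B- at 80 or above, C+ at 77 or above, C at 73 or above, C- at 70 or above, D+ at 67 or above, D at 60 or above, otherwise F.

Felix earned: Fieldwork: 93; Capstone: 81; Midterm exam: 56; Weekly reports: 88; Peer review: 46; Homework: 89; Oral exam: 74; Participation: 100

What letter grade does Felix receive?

C+

Weighted total:
  Fieldwork 93 × 0.07 = 6.51
  Capstone 81 × 0.07 = 5.67
  Midterm exam 56 × 0.23 = 12.88
  Weekly reports 88 × 0.24 = 21.12
  Peer review 46 × 0.07 = 3.22
  Homework 89 × 0.06 = 5.34
  Oral exam 74 × 0.05 = 3.7
  Participation 100 × 0.21 = 21
Sum = 79.44
79.44 is ≥ 77 and < 80 → C+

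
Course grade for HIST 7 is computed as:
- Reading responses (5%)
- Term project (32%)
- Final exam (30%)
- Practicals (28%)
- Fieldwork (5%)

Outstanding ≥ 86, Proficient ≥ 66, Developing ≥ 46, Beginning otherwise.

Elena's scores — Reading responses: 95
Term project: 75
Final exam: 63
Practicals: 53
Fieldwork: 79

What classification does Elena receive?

Proficient

Weighted total:
  Reading responses 95 × 0.05 = 4.75
  Term project 75 × 0.32 = 24
  Final exam 63 × 0.3 = 18.9
  Practicals 53 × 0.28 = 14.84
  Fieldwork 79 × 0.05 = 3.95
Sum = 66.44
66.44 is ≥ 66 and < 86 → Proficient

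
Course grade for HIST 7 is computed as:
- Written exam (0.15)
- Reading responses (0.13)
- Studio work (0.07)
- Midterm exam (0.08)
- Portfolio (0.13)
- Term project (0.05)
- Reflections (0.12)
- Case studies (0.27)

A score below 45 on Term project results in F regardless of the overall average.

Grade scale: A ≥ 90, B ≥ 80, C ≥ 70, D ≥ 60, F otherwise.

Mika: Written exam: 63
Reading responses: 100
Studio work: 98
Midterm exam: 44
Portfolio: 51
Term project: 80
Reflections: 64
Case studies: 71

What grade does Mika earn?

Term project score 80 ≥ 45: minimum met.
Weighted total:
  Written exam 63 × 0.15 = 9.45
  Reading responses 100 × 0.13 = 13
  Studio work 98 × 0.07 = 6.86
  Midterm exam 44 × 0.08 = 3.52
  Portfolio 51 × 0.13 = 6.63
  Term project 80 × 0.05 = 4
  Reflections 64 × 0.12 = 7.68
  Case studies 71 × 0.27 = 19.17
Sum = 70.31
70.31 is ≥ 70 and < 80 → C

C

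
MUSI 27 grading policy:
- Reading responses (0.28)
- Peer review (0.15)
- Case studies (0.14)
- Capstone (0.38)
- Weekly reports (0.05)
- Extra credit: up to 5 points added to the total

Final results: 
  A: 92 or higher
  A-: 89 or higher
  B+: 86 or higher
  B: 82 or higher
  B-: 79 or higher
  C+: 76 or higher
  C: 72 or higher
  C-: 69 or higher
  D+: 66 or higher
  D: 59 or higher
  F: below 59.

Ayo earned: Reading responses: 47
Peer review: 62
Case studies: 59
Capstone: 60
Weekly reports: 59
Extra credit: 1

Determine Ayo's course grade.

Weighted total:
  Reading responses 47 × 0.28 = 13.16
  Peer review 62 × 0.15 = 9.3
  Case studies 59 × 0.14 = 8.26
  Capstone 60 × 0.38 = 22.8
  Weekly reports 59 × 0.05 = 2.95
Sum = 56.47
Extra credit: 56.47 + 1 = 57.47
57.47 < 59 → F

F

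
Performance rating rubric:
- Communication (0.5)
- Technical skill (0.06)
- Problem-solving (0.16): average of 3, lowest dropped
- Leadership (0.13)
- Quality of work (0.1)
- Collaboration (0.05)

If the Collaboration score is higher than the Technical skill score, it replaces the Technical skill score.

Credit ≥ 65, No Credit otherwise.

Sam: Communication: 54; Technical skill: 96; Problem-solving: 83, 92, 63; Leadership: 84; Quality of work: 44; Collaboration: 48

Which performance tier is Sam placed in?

No Credit

Problem-solving: drop 63 → average of remaining 2 = 175/2 = 87.5
Collaboration (48) ≤ Technical skill (96), so Technical skill stays at 96.
Weighted total:
  Communication 54 × 0.5 = 27
  Technical skill 96 × 0.06 = 5.76
  Problem-solving 87.5 × 0.16 = 14
  Leadership 84 × 0.13 = 10.92
  Quality of work 44 × 0.1 = 4.4
  Collaboration 48 × 0.05 = 2.4
Sum = 64.48
64.48 < 65 → No Credit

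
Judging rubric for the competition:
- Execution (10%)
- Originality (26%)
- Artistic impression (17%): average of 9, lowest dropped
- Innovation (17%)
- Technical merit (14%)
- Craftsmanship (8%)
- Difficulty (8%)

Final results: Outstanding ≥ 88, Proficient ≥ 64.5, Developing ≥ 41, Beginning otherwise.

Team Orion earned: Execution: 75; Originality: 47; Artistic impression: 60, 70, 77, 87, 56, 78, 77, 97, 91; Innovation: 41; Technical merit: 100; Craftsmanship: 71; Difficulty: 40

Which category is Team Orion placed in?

Developing

Artistic impression: drop 56 → average of remaining 8 = 637/8 = 79.625
Weighted total:
  Execution 75 × 0.1 = 7.5
  Originality 47 × 0.26 = 12.22
  Artistic impression 79.625 × 0.17 = 13.53625
  Innovation 41 × 0.17 = 6.97
  Technical merit 100 × 0.14 = 14
  Craftsmanship 71 × 0.08 = 5.68
  Difficulty 40 × 0.08 = 3.2
Sum = 63.10625
63.10625 is ≥ 41 and < 64.5 → Developing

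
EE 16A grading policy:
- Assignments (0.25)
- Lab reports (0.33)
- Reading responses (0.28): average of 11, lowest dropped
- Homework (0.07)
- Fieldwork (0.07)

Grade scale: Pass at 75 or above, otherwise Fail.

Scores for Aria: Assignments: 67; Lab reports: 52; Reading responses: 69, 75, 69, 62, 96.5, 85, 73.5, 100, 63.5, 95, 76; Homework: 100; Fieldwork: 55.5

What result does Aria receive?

Reading responses: drop 62 → average of remaining 10 = 802.5/10 = 80.25
Weighted total:
  Assignments 67 × 0.25 = 16.75
  Lab reports 52 × 0.33 = 17.16
  Reading responses 80.25 × 0.28 = 22.47
  Homework 100 × 0.07 = 7
  Fieldwork 55.5 × 0.07 = 3.885
Sum = 67.265
67.265 < 75 → Fail

Fail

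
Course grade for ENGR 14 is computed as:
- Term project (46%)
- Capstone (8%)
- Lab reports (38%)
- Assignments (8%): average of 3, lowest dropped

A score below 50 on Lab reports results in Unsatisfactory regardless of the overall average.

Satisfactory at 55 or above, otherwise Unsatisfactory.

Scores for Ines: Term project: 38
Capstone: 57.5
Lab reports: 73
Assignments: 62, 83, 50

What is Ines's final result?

Satisfactory

Assignments: drop 50 → average of remaining 2 = 145/2 = 72.5
Lab reports score 73 ≥ 50: minimum met.
Weighted total:
  Term project 38 × 0.46 = 17.48
  Capstone 57.5 × 0.08 = 4.6
  Lab reports 73 × 0.38 = 27.74
  Assignments 72.5 × 0.08 = 5.8
Sum = 55.62
55.62 ≥ 55 → Satisfactory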